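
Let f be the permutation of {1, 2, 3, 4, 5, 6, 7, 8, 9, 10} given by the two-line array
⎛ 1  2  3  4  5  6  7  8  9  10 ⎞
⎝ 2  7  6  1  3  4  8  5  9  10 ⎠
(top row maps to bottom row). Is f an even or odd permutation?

odd

In disjoint-cycle form the cycle lengths are 8, 1, 1.
A cycle of length ℓ contributes ℓ−1 transpositions, so f is a product of 7 transpositions — odd.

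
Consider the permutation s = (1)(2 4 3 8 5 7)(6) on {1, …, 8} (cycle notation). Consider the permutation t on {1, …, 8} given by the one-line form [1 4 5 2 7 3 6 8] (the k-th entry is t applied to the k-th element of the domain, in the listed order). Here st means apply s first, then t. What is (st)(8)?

s(8) = 5, then t(5) = 7; composing gives (st)(8) = 7.

7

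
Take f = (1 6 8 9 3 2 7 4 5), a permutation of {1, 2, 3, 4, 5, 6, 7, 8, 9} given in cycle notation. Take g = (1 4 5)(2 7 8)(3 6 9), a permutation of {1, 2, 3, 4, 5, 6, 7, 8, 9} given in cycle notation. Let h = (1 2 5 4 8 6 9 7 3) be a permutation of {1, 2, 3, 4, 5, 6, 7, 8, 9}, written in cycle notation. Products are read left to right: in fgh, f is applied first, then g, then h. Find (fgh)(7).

(fgh)(7) = h(g(f(7))). f(7) = 4, then g(4) = 5, then h(5) = 4, so the result is 4.

4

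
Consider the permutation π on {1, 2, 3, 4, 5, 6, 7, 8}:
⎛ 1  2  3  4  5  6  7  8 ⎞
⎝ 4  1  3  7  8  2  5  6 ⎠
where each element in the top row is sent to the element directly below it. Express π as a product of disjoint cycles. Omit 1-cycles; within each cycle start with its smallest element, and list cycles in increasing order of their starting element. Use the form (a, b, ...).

Start at 1 and follow images: 1 → 4 → 7 → 5 → 8 → 6 → 2 → 1, giving the cycle (1, 4, 7, 5, 8, 6, 2).
Repeating from the next unused element and collecting all non-trivial cycles gives (1, 4, 7, 5, 8, 6, 2).

(1, 4, 7, 5, 8, 6, 2)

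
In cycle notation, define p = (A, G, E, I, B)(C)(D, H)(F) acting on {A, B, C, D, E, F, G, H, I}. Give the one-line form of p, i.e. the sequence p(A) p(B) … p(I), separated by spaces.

Reading each image from the cycles: A→G, B→A, C→C, D→H, E→I, F→F, G→E, H→D, I→B.
Listing these in domain order gives G A C H I F E D B.

G A C H I F E D B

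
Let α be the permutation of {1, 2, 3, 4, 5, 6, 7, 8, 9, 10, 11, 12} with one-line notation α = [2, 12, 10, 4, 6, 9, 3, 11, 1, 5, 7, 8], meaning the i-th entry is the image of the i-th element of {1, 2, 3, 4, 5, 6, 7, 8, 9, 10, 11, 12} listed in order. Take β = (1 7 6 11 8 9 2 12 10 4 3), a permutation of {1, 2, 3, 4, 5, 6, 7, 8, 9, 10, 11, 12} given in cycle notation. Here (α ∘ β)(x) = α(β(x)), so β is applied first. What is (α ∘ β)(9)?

β(9) = 2, then α(2) = 12; composing gives (α ∘ β)(9) = 12.

12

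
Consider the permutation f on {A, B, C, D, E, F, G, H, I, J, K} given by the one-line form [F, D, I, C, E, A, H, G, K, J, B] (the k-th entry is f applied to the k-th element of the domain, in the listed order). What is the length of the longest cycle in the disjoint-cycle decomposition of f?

Decomposing into disjoint cycles gives (A, F)(B, D, C, I, K)(G, H); the longest has length 5.

5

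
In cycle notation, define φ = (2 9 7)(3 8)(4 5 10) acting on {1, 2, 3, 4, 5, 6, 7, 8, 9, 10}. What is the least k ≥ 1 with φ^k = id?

6

The disjoint cycles have lengths 3, 3, 2, 1, 1.
The order is lcm(3, 3, 2) = 6.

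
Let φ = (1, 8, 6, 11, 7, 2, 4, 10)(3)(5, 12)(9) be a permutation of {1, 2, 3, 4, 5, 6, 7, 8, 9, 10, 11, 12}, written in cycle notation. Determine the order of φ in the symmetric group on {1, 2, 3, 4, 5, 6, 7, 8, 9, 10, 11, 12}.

8

The disjoint cycles have lengths 8, 2, 1, 1.
Since disjoint cycles commute, ord(φ) = lcm(8, 2) = 8.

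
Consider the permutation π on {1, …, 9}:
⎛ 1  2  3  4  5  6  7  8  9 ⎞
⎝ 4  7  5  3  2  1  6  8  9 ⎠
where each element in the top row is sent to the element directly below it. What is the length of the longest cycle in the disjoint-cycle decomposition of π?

Decomposing into disjoint cycles gives (1, 4, 3, 5, 2, 7, 6); the longest has length 7.

7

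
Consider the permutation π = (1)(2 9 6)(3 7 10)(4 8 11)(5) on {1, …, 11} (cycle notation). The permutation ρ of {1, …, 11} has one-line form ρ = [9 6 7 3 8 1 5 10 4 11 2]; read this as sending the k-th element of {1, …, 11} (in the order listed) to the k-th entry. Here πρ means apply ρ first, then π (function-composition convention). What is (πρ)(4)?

7

(πρ)(4) = π(ρ(4)). ρ(4) = 3, then π(3) = 7. So (πρ)(4) = 7.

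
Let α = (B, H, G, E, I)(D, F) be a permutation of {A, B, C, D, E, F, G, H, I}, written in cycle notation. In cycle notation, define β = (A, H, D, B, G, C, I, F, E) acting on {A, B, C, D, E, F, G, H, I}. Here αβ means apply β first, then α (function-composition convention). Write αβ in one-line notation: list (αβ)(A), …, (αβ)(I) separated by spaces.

Chase each element through β then α: A → H → G; B → G → E; C → I → B; D → B → H; E → A → A; F → E → I; G → C → C; H → D → F; I → F → D.
Collecting the images, αβ = [G E B H A I C F D].

G E B H A I C F D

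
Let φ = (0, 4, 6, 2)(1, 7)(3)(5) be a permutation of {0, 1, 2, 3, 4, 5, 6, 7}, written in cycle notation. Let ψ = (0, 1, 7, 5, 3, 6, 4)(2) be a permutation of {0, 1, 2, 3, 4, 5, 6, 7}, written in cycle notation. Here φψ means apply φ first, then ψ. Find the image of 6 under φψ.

2

φ(6) = 2, then ψ(2) = 2; composing gives (φψ)(6) = 2.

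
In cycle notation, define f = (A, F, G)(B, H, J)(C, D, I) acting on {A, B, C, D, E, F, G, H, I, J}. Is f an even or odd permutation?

The cycle lengths are 3, 3, 3, 1.
A cycle of length ℓ contributes ℓ−1 transpositions, so f is a product of 2 + 2 + 2 = 6 transpositions — even.

even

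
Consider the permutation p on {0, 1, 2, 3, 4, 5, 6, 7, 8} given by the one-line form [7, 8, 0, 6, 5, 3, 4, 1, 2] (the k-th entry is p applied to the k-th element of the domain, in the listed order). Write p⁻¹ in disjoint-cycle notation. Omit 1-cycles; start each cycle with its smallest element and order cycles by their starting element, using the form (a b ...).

(0 2 8 1 7)(3 5 4 6)

First write p in disjoint cycles: (0 7 1 8 2)(3 6 4 5).
Reversing each cycle (and rotating so the smallest element leads) gives p⁻¹ = (0 2 8 1 7)(3 5 4 6).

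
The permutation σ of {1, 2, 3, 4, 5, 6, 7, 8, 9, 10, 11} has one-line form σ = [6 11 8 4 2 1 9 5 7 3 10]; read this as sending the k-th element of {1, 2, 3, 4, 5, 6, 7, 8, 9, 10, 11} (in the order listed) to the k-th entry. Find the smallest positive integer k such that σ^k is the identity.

6

Writing σ as disjoint cycles, the cycle lengths are 6, 2, 2, 1.
The order is lcm(6, 2, 2) = 6.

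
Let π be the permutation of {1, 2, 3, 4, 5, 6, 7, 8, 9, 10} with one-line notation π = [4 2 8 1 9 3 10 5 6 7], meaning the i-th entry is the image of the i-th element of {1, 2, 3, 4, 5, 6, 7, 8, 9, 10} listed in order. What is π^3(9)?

8

Tracing 9 → 6 → … returns to 9 after 5 steps, so 9 lies in a 5-cycle (3, 8, 5, 9, 6).
Stepping 3 places around the cycle: 9 → 6 → 3 → 8.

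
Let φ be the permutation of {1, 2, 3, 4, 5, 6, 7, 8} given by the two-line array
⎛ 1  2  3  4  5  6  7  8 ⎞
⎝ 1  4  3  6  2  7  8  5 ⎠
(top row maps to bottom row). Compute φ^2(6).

Tracing 6 → 7 → … returns to 6 after 6 steps, so 6 lies in a 6-cycle (2 4 6 7 8 5).
Stepping 2 places around the cycle: 6 → 7 → 8.

8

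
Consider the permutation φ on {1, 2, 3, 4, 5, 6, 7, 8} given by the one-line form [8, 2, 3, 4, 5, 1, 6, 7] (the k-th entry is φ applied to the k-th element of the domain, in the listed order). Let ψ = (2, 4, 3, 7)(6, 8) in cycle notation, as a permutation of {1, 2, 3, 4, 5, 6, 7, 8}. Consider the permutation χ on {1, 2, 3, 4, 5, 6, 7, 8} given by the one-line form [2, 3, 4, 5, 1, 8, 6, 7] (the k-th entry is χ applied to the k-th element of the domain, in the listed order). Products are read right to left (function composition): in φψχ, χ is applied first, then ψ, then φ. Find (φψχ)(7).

7

(φψχ)(7) = φ(ψ(χ(7))). χ(7) = 6, then ψ(6) = 8, then φ(8) = 7, so the result is 7.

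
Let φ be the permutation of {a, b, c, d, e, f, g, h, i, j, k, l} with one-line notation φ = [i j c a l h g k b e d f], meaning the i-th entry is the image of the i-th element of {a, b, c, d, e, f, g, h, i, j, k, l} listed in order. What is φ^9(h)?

f

Tracing h → k → … returns to h after 10 steps, so h lies in a 10-cycle (a i b j e l f h k d).
Advancing 9 steps from h: h → k → d → a → i → b → j → e → l → f.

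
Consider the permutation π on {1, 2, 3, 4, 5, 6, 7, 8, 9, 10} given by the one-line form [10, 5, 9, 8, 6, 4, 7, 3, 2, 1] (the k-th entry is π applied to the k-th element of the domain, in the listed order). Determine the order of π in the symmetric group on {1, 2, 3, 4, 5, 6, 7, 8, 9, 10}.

14

Writing π as disjoint cycles, the cycle lengths are 7, 2, 1.
Since disjoint cycles commute, ord(π) = lcm(7, 2) = 14.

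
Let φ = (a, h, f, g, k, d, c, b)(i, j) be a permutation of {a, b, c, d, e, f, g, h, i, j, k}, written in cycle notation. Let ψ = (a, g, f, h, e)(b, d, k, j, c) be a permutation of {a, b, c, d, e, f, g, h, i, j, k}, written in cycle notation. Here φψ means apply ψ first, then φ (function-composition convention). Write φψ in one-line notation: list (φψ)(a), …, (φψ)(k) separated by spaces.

(φψ)(x) = φ(ψ(x)). Computing each image: φ(ψ(a)) = φ(g) = k, φ(ψ(b)) = φ(d) = c, φ(ψ(c)) = φ(b) = a, φ(ψ(d)) = φ(k) = d, φ(ψ(e)) = φ(a) = h, φ(ψ(f)) = φ(h) = f, φ(ψ(g)) = φ(f) = g, φ(ψ(h)) = φ(e) = e, φ(ψ(i)) = φ(i) = j, φ(ψ(j)) = φ(c) = b, φ(ψ(k)) = φ(j) = i.
Hence φψ = [k c a d h f g e j b i].

k c a d h f g e j b i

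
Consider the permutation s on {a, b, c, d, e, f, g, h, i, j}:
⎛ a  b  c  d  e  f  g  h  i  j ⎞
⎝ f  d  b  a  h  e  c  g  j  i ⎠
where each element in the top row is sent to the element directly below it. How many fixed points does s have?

No element satisfies s(x) = x, so there are 0 fixed points.

0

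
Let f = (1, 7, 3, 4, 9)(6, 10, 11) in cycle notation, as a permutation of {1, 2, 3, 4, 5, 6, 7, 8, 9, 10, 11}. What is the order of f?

15

The cycle type of f is (5, 3, 1, 1, 1).
The order is lcm(5, 3) = 15.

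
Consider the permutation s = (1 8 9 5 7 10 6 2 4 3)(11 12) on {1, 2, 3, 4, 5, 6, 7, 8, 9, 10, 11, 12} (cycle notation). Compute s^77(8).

4

8 lies in the 10-cycle (1 8 9 5 7 10 6 2 4 3).
Powers repeat with period 10 on this cycle, and 77 mod 10 = 7, so s^77(8) = s^7(8).
Advancing 7 steps from 8: 8 → 9 → 5 → 7 → 10 → 6 → 2 → 4.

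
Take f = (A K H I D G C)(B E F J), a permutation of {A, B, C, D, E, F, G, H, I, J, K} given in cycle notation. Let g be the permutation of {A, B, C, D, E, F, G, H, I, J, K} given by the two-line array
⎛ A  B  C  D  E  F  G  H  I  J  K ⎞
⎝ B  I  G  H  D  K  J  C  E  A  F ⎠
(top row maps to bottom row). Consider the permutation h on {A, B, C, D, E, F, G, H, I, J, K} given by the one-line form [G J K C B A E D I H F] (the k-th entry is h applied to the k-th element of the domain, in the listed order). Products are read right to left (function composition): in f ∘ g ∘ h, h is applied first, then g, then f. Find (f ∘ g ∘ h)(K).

H

Chase K: h(K) = F; g(F) = K; f(K) = H. Hence (f ∘ g ∘ h)(K) = H.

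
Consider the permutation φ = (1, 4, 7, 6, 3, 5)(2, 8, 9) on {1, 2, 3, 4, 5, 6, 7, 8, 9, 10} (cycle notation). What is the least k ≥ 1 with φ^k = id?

The cycle type of φ is (6, 3, 1).
The order is lcm(6, 3) = 6.

6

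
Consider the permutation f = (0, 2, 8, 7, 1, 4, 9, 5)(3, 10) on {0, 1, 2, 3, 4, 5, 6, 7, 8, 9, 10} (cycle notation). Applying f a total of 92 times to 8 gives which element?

8 lies in the 8-cycle (0, 2, 8, 7, 1, 4, 9, 5).
On an 8-cycle, f^8 is the identity, so f^92 = f^4 there (92 ≡ 4 mod 8).
Advancing 4 steps from 8: 8 → 7 → 1 → 4 → 9.

9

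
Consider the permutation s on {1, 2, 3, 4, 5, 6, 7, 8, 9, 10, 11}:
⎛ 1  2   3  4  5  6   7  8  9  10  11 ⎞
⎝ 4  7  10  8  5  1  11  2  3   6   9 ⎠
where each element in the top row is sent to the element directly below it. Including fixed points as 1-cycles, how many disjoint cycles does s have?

2

The cycle decomposition is (1, 4, 8, 2, 7, 11, 9, 3, 10, 6)(5), which has 2 cycles (counting 1-cycles).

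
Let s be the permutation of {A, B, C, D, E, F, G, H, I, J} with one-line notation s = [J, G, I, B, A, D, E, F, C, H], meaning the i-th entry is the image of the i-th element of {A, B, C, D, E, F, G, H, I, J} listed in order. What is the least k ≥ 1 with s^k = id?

Writing s as disjoint cycles, the cycle lengths are 8, 2.
Since disjoint cycles commute, ord(s) = lcm(8, 2) = 8.

8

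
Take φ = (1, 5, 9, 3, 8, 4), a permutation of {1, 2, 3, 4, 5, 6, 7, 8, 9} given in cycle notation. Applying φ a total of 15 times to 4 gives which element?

4 lies in the 6-cycle (1, 5, 9, 3, 8, 4).
Since the cycle has length 6, φ^15 acts on it the same as φ^3 (15 mod 6 = 3).
Advancing 3 steps from 4: 4 → 1 → 5 → 9.

9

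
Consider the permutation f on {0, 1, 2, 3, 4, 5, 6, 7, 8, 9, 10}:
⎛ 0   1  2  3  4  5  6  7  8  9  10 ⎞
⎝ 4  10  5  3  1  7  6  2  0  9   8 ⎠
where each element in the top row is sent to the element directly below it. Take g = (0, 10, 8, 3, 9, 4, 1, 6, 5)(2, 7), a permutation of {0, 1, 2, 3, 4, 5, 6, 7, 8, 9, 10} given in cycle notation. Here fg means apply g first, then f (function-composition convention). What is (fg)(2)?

2

(fg)(2) = f(g(2)). g(2) = 7, then f(7) = 2. So (fg)(2) = 2.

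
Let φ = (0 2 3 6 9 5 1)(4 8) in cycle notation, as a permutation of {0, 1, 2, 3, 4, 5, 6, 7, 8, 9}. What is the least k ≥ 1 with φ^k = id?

14

The cycle type of φ is (7, 2, 1).
Since disjoint cycles commute, ord(φ) = lcm(7, 2) = 14.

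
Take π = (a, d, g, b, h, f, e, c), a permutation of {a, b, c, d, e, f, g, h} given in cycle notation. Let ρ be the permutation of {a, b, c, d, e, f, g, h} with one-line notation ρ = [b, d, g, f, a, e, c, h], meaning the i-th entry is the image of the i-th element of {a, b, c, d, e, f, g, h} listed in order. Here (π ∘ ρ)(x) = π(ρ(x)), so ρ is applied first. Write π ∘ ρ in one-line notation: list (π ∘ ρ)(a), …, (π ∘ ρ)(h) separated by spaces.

For each element, apply ρ then π: a → b → h; b → d → g; c → g → b; d → f → e; e → a → d; f → e → c; g → c → a; h → h → f.
Collecting the images, π ∘ ρ = [h g b e d c a f].

h g b e d c a f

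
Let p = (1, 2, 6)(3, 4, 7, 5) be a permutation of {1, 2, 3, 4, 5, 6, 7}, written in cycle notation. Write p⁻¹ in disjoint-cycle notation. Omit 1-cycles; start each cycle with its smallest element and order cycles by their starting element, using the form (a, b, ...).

If p sends a → b within a cycle, p⁻¹ sends b → a; equivalently, reverse each cycle.
Reversing each cycle of p and rotating so the smallest element leads gives (1, 6, 2)(3, 5, 7, 4).

(1, 6, 2)(3, 5, 7, 4)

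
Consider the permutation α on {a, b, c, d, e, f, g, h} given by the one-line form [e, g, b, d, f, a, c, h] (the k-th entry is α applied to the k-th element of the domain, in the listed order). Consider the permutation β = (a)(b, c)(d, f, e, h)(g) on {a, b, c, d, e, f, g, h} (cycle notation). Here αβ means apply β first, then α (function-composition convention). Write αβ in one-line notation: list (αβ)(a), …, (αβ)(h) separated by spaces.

e b g a h f c d

(αβ)(x) = α(β(x)). Computing each image: α(β(a)) = α(a) = e, α(β(b)) = α(c) = b, α(β(c)) = α(b) = g, α(β(d)) = α(f) = a, α(β(e)) = α(h) = h, α(β(f)) = α(e) = f, α(β(g)) = α(g) = c, α(β(h)) = α(d) = d.
Hence αβ = [e b g a h f c d].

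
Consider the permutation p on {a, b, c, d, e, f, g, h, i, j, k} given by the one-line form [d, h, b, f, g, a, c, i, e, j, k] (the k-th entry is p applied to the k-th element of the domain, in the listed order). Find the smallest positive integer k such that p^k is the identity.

Writing p as disjoint cycles, the cycle lengths are 6, 3, 1, 1.
Since disjoint cycles commute, ord(p) = lcm(6, 3) = 6.

6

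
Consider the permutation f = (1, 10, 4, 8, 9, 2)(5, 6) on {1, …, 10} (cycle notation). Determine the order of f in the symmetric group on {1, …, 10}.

The disjoint cycles have lengths 6, 2, 1, 1.
Since disjoint cycles commute, ord(f) = lcm(6, 2) = 6.

6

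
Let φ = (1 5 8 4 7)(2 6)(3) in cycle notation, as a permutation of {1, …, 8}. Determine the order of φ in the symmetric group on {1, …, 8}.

The disjoint cycles have lengths 5, 2, 1.
Since disjoint cycles commute, ord(φ) = lcm(5, 2) = 10.

10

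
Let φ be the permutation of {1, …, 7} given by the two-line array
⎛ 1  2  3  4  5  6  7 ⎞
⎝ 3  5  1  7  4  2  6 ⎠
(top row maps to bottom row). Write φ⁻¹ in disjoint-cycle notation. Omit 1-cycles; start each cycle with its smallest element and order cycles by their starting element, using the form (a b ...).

(1 3)(2 6 7 4 5)

The cycle decomposition of φ is (1 3)(2 5 4 7 6).
Reversing each cycle (and rotating so the smallest element leads) gives φ⁻¹ = (1 3)(2 6 7 4 5).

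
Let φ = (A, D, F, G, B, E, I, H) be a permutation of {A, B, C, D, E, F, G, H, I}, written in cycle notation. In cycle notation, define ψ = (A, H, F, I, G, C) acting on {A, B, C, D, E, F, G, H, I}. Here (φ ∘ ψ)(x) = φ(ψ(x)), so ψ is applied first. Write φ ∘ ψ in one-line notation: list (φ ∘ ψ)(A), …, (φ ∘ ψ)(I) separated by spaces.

A E D F I H C G B

(φ ∘ ψ)(x) = φ(ψ(x)). Computing each image: φ(ψ(A)) = φ(H) = A, φ(ψ(B)) = φ(B) = E, φ(ψ(C)) = φ(A) = D, φ(ψ(D)) = φ(D) = F, φ(ψ(E)) = φ(E) = I, φ(ψ(F)) = φ(I) = H, φ(ψ(G)) = φ(C) = C, φ(ψ(H)) = φ(F) = G, φ(ψ(I)) = φ(G) = B.
Hence φ ∘ ψ = [A E D F I H C G B].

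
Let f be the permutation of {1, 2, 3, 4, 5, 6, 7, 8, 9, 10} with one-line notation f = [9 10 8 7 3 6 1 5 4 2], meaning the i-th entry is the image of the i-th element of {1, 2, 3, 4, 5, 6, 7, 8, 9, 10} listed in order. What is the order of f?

12

Decomposing into disjoint cycles gives cycle lengths 4, 3, 2, 1.
The order of f is the least common multiple of its cycle lengths: lcm(4, 3, 2) = 12.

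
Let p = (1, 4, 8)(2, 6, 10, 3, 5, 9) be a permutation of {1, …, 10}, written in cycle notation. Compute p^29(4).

1

4 lies in the 3-cycle (1, 4, 8).
Since the cycle has length 3, p^29 acts on it the same as p^2 (29 mod 3 = 2).
Stepping 2 places around the cycle: 4 → 8 → 1.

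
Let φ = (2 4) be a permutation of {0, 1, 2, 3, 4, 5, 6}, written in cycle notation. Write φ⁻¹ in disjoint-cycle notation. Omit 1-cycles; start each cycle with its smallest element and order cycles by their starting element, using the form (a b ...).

The inverse reverses each cycle.
After reversing and putting each cycle's least element first, φ⁻¹ = (2 4).

(2 4)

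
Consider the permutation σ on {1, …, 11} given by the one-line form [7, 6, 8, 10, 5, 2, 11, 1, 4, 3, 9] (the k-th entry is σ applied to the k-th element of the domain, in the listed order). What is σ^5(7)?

Tracing 7 → 11 → … returns to 7 after 8 steps, so 7 lies in an 8-cycle (1, 7, 11, 9, 4, 10, 3, 8).
Advancing 5 steps from 7: 7 → 11 → 9 → 4 → 10 → 3.

3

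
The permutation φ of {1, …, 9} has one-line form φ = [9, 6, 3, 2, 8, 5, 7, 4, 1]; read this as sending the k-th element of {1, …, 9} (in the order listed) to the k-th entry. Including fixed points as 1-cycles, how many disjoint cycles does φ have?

4

The cycle decomposition is (1 9)(2 6 5 8 4)(3)(7), which has 4 cycles (counting 1-cycles).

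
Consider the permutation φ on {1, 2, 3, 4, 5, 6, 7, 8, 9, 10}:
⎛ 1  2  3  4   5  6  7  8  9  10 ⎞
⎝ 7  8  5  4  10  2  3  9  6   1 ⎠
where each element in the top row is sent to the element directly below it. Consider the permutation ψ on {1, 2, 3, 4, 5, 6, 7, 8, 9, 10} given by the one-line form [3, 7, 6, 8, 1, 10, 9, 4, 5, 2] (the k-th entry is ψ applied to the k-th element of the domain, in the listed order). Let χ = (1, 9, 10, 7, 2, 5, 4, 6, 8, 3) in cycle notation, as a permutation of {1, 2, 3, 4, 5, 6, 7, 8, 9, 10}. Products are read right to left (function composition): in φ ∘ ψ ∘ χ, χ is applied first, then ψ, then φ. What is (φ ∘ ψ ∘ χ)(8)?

Apply the permutations in order: χ(8) = 3, then ψ(3) = 6, then φ(6) = 2. So (φ ∘ ψ ∘ χ)(8) = 2.

2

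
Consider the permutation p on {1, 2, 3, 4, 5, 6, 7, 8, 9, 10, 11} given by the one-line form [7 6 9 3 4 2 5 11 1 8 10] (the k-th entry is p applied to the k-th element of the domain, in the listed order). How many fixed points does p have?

No element satisfies p(x) = x, so there are 0 fixed points.

0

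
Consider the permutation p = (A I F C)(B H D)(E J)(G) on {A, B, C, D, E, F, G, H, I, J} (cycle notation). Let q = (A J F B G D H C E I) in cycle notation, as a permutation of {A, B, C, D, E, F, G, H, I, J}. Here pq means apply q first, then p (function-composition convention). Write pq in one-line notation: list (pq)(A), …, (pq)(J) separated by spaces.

(pq)(x) = p(q(x)). Computing each image: p(q(A)) = p(J) = E, p(q(B)) = p(G) = G, p(q(C)) = p(E) = J, p(q(D)) = p(H) = D, p(q(E)) = p(I) = F, p(q(F)) = p(B) = H, p(q(G)) = p(D) = B, p(q(H)) = p(C) = A, p(q(I)) = p(A) = I, p(q(J)) = p(F) = C.
Hence pq = [E G J D F H B A I C].

E G J D F H B A I C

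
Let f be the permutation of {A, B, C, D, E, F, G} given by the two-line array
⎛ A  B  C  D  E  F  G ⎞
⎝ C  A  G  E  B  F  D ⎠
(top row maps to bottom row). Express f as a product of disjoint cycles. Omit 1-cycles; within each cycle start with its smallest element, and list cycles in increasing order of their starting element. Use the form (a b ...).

Iterating f from A gives A → C → G → D → E → B → A; that is the 6-cycle (A C G D E B).
Repeating from the next unused element and collecting all non-trivial cycles gives (A C G D E B).

(A C G D E B)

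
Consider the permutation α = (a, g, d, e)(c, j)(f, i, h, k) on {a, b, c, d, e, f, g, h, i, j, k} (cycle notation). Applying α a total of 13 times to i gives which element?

h

i lies in the 4-cycle (f, i, h, k).
On a 4-cycle, α^4 is the identity, so α^13 = α^1 there (13 ≡ 1 mod 4).
Stepping 1 place around the cycle: i → h.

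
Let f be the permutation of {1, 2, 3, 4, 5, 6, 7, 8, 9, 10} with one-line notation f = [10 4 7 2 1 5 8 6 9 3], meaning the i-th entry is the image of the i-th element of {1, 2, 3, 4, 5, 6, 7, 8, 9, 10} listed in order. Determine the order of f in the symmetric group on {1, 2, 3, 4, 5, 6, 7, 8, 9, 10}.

Writing f as disjoint cycles, the cycle lengths are 7, 2, 1.
The order of f is the least common multiple of its cycle lengths: lcm(7, 2) = 14.

14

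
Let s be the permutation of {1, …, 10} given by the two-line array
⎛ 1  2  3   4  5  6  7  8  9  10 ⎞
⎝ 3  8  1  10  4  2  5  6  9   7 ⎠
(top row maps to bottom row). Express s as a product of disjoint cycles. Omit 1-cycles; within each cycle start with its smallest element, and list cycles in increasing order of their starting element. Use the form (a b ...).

(1 3)(2 8 6)(4 10 7 5)

Start at 1 and follow images: 1 → 3 → 1, giving the cycle (1 3).
Repeating from the next unused element and collecting all non-trivial cycles gives (1 3)(2 8 6)(4 10 7 5).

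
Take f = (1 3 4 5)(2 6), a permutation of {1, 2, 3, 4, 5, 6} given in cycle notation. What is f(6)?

2

6 appears in (2 6); the next entry (wrapping around) is 2.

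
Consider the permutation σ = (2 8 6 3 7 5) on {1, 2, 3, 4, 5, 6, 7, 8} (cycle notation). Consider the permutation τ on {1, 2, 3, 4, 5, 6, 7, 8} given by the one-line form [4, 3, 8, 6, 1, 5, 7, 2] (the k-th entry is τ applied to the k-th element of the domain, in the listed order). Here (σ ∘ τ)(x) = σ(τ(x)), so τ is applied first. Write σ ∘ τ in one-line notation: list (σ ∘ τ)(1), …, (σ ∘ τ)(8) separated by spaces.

Chase each element through τ then σ: 1 → 4 → 4; 2 → 3 → 7; 3 → 8 → 6; 4 → 6 → 3; 5 → 1 → 1; 6 → 5 → 2; 7 → 7 → 5; 8 → 2 → 8.
Collecting the images, σ ∘ τ = [4 7 6 3 1 2 5 8].

4 7 6 3 1 2 5 8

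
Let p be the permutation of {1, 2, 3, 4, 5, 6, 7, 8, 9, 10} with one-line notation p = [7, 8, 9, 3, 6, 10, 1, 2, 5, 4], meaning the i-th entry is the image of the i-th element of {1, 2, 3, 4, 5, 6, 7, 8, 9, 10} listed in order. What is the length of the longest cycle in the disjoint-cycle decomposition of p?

Decomposing into disjoint cycles gives (1 7)(2 8)(3 9 5 6 10 4); the longest has length 6.

6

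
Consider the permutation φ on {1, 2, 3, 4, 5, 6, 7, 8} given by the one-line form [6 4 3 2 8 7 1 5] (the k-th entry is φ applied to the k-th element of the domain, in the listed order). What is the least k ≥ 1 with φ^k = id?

Decomposing into disjoint cycles gives cycle lengths 3, 2, 2, 1.
Since disjoint cycles commute, ord(φ) = lcm(3, 2, 2) = 6.

6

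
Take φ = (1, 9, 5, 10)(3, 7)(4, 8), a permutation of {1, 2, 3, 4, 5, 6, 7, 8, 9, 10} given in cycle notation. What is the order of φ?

4

The disjoint cycles have lengths 4, 2, 2, 1, 1.
The order of φ is the least common multiple of its cycle lengths: lcm(4, 2, 2) = 4.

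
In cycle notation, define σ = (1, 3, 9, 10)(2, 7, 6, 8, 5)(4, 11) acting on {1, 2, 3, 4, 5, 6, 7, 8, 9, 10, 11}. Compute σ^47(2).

6

2 lies in the 5-cycle (2, 7, 6, 8, 5).
On a 5-cycle, σ^5 is the identity, so σ^47 = σ^2 there (47 ≡ 2 mod 5).
Stepping 2 places around the cycle: 2 → 7 → 6.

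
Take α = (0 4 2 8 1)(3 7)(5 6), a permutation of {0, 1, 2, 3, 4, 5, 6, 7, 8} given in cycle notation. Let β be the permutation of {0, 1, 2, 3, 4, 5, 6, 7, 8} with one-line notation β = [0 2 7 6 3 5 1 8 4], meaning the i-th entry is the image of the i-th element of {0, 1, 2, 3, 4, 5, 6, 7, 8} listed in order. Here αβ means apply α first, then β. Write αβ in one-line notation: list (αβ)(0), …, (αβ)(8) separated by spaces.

(αβ)(x) = β(α(x)). Computing each image: β(α(0)) = β(4) = 3, β(α(1)) = β(0) = 0, β(α(2)) = β(8) = 4, β(α(3)) = β(7) = 8, β(α(4)) = β(2) = 7, β(α(5)) = β(6) = 1, β(α(6)) = β(5) = 5, β(α(7)) = β(3) = 6, β(α(8)) = β(1) = 2.
Hence αβ = [3 0 4 8 7 1 5 6 2].

3 0 4 8 7 1 5 6 2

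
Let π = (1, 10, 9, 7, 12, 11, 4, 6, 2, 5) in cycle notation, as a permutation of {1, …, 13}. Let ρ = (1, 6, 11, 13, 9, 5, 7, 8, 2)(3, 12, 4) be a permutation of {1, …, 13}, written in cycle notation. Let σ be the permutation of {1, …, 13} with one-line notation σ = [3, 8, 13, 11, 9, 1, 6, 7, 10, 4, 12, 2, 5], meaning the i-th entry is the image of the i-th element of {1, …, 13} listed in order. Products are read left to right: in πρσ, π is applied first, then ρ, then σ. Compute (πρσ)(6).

(πρσ)(6) = σ(ρ(π(6))). π(6) = 2, then ρ(2) = 1, then σ(1) = 3, so the result is 3.

3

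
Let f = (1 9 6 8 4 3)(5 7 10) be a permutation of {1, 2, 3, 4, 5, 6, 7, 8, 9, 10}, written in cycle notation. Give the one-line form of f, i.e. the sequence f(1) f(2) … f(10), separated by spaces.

Each element maps to the next entry in its cycle (wrapping to the front): 1→9, 2→2, 3→1, 4→3, 5→7, 6→8, 7→10, 8→4, 9→6, 10→5.
So the one-line form is 9 2 1 3 7 8 10 4 6 5.

9 2 1 3 7 8 10 4 6 5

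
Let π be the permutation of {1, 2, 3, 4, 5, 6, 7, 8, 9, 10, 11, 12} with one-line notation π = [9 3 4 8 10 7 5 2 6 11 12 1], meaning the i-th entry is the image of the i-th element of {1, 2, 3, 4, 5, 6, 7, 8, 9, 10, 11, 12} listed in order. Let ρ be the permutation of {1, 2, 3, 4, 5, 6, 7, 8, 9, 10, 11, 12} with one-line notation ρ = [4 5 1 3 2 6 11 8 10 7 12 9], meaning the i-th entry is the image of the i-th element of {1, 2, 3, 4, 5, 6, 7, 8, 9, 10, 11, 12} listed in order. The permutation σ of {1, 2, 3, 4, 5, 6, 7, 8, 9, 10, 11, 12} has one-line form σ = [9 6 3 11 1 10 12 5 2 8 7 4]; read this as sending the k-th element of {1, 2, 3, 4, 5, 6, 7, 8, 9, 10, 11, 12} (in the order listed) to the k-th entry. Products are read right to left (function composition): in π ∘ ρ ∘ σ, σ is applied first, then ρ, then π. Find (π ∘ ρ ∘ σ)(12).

Chase 12: σ(12) = 4; ρ(4) = 3; π(3) = 4. Hence (π ∘ ρ ∘ σ)(12) = 4.

4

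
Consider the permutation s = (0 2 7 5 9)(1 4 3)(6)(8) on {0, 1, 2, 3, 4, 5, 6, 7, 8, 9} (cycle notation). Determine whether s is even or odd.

The cycle lengths are 5, 3, 1, 1.
A cycle of length ℓ contributes ℓ−1 transpositions, so s is a product of 4 + 2 = 6 transpositions — even.

even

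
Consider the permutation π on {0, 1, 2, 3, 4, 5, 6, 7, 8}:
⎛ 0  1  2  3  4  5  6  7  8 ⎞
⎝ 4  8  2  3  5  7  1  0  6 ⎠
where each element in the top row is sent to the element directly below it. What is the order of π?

12

Writing π as disjoint cycles, the cycle lengths are 4, 3, 1, 1.
The order of π is the least common multiple of its cycle lengths: lcm(4, 3) = 12.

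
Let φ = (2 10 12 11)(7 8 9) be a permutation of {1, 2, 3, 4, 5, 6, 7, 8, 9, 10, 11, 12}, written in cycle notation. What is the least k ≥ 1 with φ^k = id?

The cycle type of φ is (4, 3, 1, 1, 1, 1, 1).
Since disjoint cycles commute, ord(φ) = lcm(4, 3) = 12.

12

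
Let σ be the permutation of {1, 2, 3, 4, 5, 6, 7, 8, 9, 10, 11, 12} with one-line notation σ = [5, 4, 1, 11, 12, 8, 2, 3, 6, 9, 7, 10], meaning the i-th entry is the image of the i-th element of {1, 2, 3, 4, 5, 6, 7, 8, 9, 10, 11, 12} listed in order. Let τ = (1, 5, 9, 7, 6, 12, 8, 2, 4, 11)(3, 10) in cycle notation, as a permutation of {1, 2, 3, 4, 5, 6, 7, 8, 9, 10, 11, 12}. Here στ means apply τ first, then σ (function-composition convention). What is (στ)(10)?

First apply τ: τ(10) = 3, then σ(3) = 1. Thus (στ)(10) = 1.

1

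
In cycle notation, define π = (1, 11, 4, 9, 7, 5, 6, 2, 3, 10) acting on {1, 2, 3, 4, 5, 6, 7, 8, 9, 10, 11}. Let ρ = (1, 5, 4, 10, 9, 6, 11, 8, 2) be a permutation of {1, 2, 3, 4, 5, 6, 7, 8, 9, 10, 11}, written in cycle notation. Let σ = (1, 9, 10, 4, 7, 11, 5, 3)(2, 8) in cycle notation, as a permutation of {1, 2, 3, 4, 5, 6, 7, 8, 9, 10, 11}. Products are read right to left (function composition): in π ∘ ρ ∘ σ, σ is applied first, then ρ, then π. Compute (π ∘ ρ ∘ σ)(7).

Chase 7: σ(7) = 11; ρ(11) = 8; π(8) = 8. Hence (π ∘ ρ ∘ σ)(7) = 8.

8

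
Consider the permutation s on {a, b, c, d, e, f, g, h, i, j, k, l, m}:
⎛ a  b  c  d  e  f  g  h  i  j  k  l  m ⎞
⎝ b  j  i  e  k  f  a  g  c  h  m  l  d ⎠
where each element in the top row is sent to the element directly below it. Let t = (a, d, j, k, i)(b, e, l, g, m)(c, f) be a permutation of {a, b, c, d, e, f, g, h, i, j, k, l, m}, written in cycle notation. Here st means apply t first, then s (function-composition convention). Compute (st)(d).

(st)(d) = s(t(d)). t(d) = j, then s(j) = h. So (st)(d) = h.

h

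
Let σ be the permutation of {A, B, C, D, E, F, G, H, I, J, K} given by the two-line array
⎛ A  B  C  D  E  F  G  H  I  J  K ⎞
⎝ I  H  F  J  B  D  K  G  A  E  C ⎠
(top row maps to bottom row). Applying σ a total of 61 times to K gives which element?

H

Tracing K → C → … returns to K after 9 steps, so K lies in a 9-cycle (B H G K C F D J E).
Since the cycle has length 9, σ^61 acts on it the same as σ^7 (61 mod 9 = 7).
Advancing 7 steps from K: K → C → F → D → J → E → B → H.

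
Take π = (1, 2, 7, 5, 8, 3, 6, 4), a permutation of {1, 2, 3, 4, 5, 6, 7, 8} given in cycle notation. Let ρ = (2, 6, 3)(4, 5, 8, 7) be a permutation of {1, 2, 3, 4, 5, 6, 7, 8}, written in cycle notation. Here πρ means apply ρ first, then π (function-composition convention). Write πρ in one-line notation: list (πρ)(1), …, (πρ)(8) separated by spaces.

2 4 7 8 3 6 1 5

For each element, apply ρ then π: 1 → 1 → 2; 2 → 6 → 4; 3 → 2 → 7; 4 → 5 → 8; 5 → 8 → 3; 6 → 3 → 6; 7 → 4 → 1; 8 → 7 → 5.
So πρ in one-line form is 2 4 7 8 3 6 1 5.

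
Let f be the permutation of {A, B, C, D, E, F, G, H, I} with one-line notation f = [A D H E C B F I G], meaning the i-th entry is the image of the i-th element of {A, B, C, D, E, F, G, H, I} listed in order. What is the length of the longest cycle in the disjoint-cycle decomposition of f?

8

Decomposing into disjoint cycles gives (B, D, E, C, H, I, G, F); the longest has length 8.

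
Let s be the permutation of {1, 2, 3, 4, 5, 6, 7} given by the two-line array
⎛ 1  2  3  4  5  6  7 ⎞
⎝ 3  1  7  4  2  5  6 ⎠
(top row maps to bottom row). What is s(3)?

7

The entry below 3 in the array is 7, so s(3) = 7.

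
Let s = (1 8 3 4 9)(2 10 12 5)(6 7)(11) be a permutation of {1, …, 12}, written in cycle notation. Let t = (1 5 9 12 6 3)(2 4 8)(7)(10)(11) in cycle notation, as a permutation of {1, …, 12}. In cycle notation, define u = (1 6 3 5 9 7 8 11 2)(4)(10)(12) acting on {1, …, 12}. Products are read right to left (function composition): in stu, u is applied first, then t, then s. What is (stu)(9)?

Chase 9: u(9) = 7; t(7) = 7; s(7) = 6. Hence (stu)(9) = 6.

6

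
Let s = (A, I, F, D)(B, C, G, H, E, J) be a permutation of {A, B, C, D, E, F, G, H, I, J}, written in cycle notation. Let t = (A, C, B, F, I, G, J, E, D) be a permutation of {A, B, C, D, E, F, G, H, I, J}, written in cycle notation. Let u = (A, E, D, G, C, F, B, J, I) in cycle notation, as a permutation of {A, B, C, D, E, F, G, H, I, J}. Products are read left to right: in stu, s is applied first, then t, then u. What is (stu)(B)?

Apply the permutations in order: s(B) = C, then t(C) = B, then u(B) = J. So (stu)(B) = J.

J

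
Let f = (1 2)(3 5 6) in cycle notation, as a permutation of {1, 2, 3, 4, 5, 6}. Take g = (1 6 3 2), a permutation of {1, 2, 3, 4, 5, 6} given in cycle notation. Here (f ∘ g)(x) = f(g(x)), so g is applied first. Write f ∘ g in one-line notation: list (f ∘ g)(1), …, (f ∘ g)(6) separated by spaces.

3 2 1 4 6 5

(f ∘ g)(x) = f(g(x)). Computing each image: f(g(1)) = f(6) = 3, f(g(2)) = f(1) = 2, f(g(3)) = f(2) = 1, f(g(4)) = f(4) = 4, f(g(5)) = f(5) = 6, f(g(6)) = f(3) = 5.
Hence f ∘ g = [3 2 1 4 6 5].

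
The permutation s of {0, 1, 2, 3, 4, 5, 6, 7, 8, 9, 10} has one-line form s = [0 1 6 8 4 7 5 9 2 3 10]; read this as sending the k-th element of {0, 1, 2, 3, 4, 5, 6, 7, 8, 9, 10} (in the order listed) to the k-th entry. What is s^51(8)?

6

Tracing 8 → 2 → … returns to 8 after 7 steps, so 8 lies in a 7-cycle (2 6 5 7 9 3 8).
Powers repeat with period 7 on this cycle, and 51 mod 7 = 2, so s^51(8) = s^2(8).
Advancing 2 steps from 8: 8 → 2 → 6.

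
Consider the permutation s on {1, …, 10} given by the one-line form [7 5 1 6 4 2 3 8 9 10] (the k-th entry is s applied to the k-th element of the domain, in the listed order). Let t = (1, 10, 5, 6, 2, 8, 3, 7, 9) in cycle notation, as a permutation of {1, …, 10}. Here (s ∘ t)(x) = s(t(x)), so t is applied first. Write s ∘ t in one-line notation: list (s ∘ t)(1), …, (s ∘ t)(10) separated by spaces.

(s ∘ t)(x) = s(t(x)). Computing each image: s(t(1)) = s(10) = 10, s(t(2)) = s(8) = 8, s(t(3)) = s(7) = 3, s(t(4)) = s(4) = 6, s(t(5)) = s(6) = 2, s(t(6)) = s(2) = 5, s(t(7)) = s(9) = 9, s(t(8)) = s(3) = 1, s(t(9)) = s(1) = 7, s(t(10)) = s(5) = 4.
Hence s ∘ t = [10 8 3 6 2 5 9 1 7 4].

10 8 3 6 2 5 9 1 7 4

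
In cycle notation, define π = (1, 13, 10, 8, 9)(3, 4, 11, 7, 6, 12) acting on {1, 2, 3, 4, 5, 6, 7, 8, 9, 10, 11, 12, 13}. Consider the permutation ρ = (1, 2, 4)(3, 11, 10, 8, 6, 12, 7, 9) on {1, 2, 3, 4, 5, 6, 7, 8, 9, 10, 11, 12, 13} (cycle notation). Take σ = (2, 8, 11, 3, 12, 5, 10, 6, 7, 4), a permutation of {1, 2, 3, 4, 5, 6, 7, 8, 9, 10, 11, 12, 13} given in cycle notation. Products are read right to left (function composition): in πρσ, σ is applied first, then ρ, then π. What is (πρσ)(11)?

7

Apply the permutations in order: σ(11) = 3, then ρ(3) = 11, then π(11) = 7. So (πρσ)(11) = 7.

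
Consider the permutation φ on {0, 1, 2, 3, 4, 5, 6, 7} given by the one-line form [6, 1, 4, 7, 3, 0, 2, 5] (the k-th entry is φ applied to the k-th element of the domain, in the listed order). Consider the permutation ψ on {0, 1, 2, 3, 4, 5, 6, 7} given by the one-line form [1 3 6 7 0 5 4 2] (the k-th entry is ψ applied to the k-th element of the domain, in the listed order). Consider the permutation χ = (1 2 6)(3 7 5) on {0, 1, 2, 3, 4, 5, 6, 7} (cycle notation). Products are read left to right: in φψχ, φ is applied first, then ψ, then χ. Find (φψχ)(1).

7

Chase 1: φ(1) = 1; ψ(1) = 3; χ(3) = 7. Hence (φψχ)(1) = 7.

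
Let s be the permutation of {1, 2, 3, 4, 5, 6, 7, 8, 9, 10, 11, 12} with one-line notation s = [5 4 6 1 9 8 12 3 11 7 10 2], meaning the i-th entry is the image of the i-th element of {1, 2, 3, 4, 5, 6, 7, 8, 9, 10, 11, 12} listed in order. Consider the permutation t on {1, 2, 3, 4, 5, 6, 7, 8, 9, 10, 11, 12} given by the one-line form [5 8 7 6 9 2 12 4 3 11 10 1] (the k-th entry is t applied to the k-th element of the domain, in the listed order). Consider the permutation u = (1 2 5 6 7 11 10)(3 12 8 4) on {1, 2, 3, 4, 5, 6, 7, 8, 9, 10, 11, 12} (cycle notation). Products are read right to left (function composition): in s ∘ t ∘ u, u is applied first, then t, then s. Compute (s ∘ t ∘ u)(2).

11

Chase 2: u(2) = 5; t(5) = 9; s(9) = 11. Hence (s ∘ t ∘ u)(2) = 11.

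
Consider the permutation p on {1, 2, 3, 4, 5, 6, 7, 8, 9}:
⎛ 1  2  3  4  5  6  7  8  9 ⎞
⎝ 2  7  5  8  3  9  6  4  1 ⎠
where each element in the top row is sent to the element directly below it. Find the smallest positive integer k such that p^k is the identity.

10

Decomposing into disjoint cycles gives cycle lengths 5, 2, 2.
Since disjoint cycles commute, ord(p) = lcm(5, 2, 2) = 10.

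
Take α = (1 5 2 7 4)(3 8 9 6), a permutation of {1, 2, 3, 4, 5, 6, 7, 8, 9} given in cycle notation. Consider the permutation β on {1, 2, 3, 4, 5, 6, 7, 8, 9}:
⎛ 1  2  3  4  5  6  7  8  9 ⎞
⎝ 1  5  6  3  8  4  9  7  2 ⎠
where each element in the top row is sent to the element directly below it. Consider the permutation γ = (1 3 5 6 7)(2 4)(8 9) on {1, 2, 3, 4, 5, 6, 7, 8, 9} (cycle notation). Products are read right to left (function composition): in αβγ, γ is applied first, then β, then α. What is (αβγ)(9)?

Chase 9: γ(9) = 8; β(8) = 7; α(7) = 4. Hence (αβγ)(9) = 4.

4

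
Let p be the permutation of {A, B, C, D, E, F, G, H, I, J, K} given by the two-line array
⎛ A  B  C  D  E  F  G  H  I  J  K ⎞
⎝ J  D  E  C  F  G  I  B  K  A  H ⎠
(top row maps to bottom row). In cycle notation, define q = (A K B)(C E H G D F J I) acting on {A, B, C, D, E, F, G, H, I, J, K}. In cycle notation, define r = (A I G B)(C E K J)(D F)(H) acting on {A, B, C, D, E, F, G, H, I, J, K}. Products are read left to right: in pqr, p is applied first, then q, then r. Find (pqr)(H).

I

Chase H: p(H) = B; q(B) = A; r(A) = I. Hence (pqr)(H) = I.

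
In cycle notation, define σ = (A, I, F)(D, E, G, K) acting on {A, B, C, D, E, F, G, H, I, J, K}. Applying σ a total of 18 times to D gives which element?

G

D lies in the 4-cycle (D, E, G, K).
On a 4-cycle, σ^4 is the identity, so σ^18 = σ^2 there (18 ≡ 2 mod 4).
Stepping 2 places around the cycle: D → E → G.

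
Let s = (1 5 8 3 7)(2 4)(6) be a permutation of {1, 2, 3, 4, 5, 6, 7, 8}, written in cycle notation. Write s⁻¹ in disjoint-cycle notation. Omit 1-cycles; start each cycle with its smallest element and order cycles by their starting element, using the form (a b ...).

If s sends a → b within a cycle, s⁻¹ sends b → a; equivalently, reverse each cycle.
After reversing and putting each cycle's least element first, s⁻¹ = (1 7 3 8 5)(2 4).

(1 7 3 8 5)(2 4)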